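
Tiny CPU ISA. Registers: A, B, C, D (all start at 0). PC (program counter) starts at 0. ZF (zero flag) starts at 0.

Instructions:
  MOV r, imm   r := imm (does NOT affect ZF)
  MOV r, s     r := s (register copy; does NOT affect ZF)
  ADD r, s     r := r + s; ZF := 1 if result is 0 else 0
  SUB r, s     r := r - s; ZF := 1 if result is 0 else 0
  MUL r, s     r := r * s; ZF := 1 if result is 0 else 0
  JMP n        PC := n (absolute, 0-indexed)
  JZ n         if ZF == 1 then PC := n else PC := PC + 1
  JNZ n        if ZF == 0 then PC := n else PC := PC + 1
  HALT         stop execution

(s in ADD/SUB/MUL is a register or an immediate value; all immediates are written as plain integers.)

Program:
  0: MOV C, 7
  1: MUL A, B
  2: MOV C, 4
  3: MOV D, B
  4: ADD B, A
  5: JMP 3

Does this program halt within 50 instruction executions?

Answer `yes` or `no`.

Answer: no

Derivation:
Step 1: PC=0 exec 'MOV C, 7'. After: A=0 B=0 C=7 D=0 ZF=0 PC=1
Step 2: PC=1 exec 'MUL A, B'. After: A=0 B=0 C=7 D=0 ZF=1 PC=2
Step 3: PC=2 exec 'MOV C, 4'. After: A=0 B=0 C=4 D=0 ZF=1 PC=3
Step 4: PC=3 exec 'MOV D, B'. After: A=0 B=0 C=4 D=0 ZF=1 PC=4
Step 5: PC=4 exec 'ADD B, A'. After: A=0 B=0 C=4 D=0 ZF=1 PC=5
Step 6: PC=5 exec 'JMP 3'. After: A=0 B=0 C=4 D=0 ZF=1 PC=3
State after step 6 equals state after step 3: the program is in a cycle of length 3 and will never halt.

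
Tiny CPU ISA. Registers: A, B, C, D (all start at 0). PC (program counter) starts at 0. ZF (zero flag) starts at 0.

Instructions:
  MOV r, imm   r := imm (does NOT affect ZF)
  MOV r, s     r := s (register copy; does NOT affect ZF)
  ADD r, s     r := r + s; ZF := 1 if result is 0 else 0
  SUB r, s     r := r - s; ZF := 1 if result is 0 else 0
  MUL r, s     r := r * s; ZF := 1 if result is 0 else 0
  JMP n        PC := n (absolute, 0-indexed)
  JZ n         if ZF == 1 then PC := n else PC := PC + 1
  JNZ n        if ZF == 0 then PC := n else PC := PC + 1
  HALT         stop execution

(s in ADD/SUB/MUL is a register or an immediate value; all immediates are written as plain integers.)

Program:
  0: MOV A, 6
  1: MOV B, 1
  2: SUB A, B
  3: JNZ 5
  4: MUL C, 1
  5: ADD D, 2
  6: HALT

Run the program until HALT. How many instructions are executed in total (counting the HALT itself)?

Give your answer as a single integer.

Step 1: PC=0 exec 'MOV A, 6'. After: A=6 B=0 C=0 D=0 ZF=0 PC=1
Step 2: PC=1 exec 'MOV B, 1'. After: A=6 B=1 C=0 D=0 ZF=0 PC=2
Step 3: PC=2 exec 'SUB A, B'. After: A=5 B=1 C=0 D=0 ZF=0 PC=3
Step 4: PC=3 exec 'JNZ 5'. After: A=5 B=1 C=0 D=0 ZF=0 PC=5
Step 5: PC=5 exec 'ADD D, 2'. After: A=5 B=1 C=0 D=2 ZF=0 PC=6
Step 6: PC=6 exec 'HALT'. After: A=5 B=1 C=0 D=2 ZF=0 PC=6 HALTED
Total instructions executed: 6

Answer: 6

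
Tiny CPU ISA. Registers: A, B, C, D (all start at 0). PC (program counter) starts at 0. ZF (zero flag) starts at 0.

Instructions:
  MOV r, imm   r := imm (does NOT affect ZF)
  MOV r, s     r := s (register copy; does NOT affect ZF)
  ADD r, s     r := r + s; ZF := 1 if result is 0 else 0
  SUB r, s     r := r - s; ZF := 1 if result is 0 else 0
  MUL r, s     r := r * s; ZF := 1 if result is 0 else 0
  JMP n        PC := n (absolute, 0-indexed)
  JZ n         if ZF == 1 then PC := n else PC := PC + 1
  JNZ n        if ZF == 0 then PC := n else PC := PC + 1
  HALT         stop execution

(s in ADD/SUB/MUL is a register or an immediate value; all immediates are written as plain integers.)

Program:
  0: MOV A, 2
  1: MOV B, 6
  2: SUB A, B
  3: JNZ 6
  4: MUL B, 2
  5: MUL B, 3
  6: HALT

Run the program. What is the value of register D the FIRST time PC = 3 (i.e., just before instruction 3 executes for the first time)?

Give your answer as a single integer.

Step 1: PC=0 exec 'MOV A, 2'. After: A=2 B=0 C=0 D=0 ZF=0 PC=1
Step 2: PC=1 exec 'MOV B, 6'. After: A=2 B=6 C=0 D=0 ZF=0 PC=2
Step 3: PC=2 exec 'SUB A, B'. After: A=-4 B=6 C=0 D=0 ZF=0 PC=3
First time PC=3: D=0

0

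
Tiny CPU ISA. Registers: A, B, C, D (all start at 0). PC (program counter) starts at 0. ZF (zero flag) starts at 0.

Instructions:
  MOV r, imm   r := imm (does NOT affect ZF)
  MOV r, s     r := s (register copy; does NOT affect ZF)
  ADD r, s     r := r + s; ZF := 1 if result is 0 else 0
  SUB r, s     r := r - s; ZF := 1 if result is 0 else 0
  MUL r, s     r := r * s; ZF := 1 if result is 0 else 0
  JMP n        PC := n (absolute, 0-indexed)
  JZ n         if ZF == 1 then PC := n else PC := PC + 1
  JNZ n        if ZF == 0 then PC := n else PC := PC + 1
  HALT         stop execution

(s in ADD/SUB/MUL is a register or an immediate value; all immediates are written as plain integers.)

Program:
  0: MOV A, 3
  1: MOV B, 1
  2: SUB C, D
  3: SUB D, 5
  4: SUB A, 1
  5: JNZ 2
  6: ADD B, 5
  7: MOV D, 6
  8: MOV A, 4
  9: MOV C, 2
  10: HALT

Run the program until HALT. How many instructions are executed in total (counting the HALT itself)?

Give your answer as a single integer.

Step 1: PC=0 exec 'MOV A, 3'. After: A=3 B=0 C=0 D=0 ZF=0 PC=1
Step 2: PC=1 exec 'MOV B, 1'. After: A=3 B=1 C=0 D=0 ZF=0 PC=2
Step 3: PC=2 exec 'SUB C, D'. After: A=3 B=1 C=0 D=0 ZF=1 PC=3
Step 4: PC=3 exec 'SUB D, 5'. After: A=3 B=1 C=0 D=-5 ZF=0 PC=4
Step 5: PC=4 exec 'SUB A, 1'. After: A=2 B=1 C=0 D=-5 ZF=0 PC=5
Step 6: PC=5 exec 'JNZ 2'. After: A=2 B=1 C=0 D=-5 ZF=0 PC=2
Step 7: PC=2 exec 'SUB C, D'. After: A=2 B=1 C=5 D=-5 ZF=0 PC=3
Step 8: PC=3 exec 'SUB D, 5'. After: A=2 B=1 C=5 D=-10 ZF=0 PC=4
Step 9: PC=4 exec 'SUB A, 1'. After: A=1 B=1 C=5 D=-10 ZF=0 PC=5
Step 10: PC=5 exec 'JNZ 2'. After: A=1 B=1 C=5 D=-10 ZF=0 PC=2
Step 11: PC=2 exec 'SUB C, D'. After: A=1 B=1 C=15 D=-10 ZF=0 PC=3
Step 12: PC=3 exec 'SUB D, 5'. After: A=1 B=1 C=15 D=-15 ZF=0 PC=4
Step 13: PC=4 exec 'SUB A, 1'. After: A=0 B=1 C=15 D=-15 ZF=1 PC=5
Step 14: PC=5 exec 'JNZ 2'. After: A=0 B=1 C=15 D=-15 ZF=1 PC=6
Step 15: PC=6 exec 'ADD B, 5'. After: A=0 B=6 C=15 D=-15 ZF=0 PC=7
Step 16: PC=7 exec 'MOV D, 6'. After: A=0 B=6 C=15 D=6 ZF=0 PC=8
Step 17: PC=8 exec 'MOV A, 4'. After: A=4 B=6 C=15 D=6 ZF=0 PC=9
Step 18: PC=9 exec 'MOV C, 2'. After: A=4 B=6 C=2 D=6 ZF=0 PC=10
Step 19: PC=10 exec 'HALT'. After: A=4 B=6 C=2 D=6 ZF=0 PC=10 HALTED
Total instructions executed: 19

Answer: 19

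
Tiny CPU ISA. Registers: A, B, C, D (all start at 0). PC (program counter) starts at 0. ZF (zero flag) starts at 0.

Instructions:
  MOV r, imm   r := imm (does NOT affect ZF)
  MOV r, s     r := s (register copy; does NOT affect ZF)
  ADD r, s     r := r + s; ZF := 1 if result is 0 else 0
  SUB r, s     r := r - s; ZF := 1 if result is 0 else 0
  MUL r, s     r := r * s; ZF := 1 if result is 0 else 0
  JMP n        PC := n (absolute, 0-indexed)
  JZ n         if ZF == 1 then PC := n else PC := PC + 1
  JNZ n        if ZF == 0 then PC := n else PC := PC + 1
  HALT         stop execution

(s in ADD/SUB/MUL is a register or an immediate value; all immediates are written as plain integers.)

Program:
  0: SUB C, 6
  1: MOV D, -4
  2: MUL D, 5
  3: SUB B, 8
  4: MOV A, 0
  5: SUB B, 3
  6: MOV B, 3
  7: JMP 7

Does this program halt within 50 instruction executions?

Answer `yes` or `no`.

Answer: no

Derivation:
Step 1: PC=0 exec 'SUB C, 6'. After: A=0 B=0 C=-6 D=0 ZF=0 PC=1
Step 2: PC=1 exec 'MOV D, -4'. After: A=0 B=0 C=-6 D=-4 ZF=0 PC=2
Step 3: PC=2 exec 'MUL D, 5'. After: A=0 B=0 C=-6 D=-20 ZF=0 PC=3
Step 4: PC=3 exec 'SUB B, 8'. After: A=0 B=-8 C=-6 D=-20 ZF=0 PC=4
Step 5: PC=4 exec 'MOV A, 0'. After: A=0 B=-8 C=-6 D=-20 ZF=0 PC=5
Step 6: PC=5 exec 'SUB B, 3'. After: A=0 B=-11 C=-6 D=-20 ZF=0 PC=6
Step 7: PC=6 exec 'MOV B, 3'. After: A=0 B=3 C=-6 D=-20 ZF=0 PC=7
Step 8: PC=7 exec 'JMP 7'. After: A=0 B=3 C=-6 D=-20 ZF=0 PC=7
State after step 8 equals state after step 7: the program is in a cycle of length 1 and will never halt.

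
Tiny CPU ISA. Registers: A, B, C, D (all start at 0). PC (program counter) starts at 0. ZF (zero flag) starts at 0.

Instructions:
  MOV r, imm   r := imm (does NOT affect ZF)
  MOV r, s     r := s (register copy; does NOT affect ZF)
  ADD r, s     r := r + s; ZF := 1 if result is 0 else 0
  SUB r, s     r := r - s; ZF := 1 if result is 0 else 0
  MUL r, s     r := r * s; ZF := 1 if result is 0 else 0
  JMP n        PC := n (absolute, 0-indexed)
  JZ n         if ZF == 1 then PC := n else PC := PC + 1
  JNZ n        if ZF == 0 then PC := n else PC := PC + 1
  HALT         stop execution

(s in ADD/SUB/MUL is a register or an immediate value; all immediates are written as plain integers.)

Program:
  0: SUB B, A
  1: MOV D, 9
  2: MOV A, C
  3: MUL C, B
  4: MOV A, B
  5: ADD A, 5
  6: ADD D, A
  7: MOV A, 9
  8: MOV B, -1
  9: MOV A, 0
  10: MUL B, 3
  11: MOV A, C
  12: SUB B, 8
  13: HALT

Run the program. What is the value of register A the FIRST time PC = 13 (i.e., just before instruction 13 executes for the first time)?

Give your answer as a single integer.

Step 1: PC=0 exec 'SUB B, A'. After: A=0 B=0 C=0 D=0 ZF=1 PC=1
Step 2: PC=1 exec 'MOV D, 9'. After: A=0 B=0 C=0 D=9 ZF=1 PC=2
Step 3: PC=2 exec 'MOV A, C'. After: A=0 B=0 C=0 D=9 ZF=1 PC=3
Step 4: PC=3 exec 'MUL C, B'. After: A=0 B=0 C=0 D=9 ZF=1 PC=4
Step 5: PC=4 exec 'MOV A, B'. After: A=0 B=0 C=0 D=9 ZF=1 PC=5
Step 6: PC=5 exec 'ADD A, 5'. After: A=5 B=0 C=0 D=9 ZF=0 PC=6
Step 7: PC=6 exec 'ADD D, A'. After: A=5 B=0 C=0 D=14 ZF=0 PC=7
Step 8: PC=7 exec 'MOV A, 9'. After: A=9 B=0 C=0 D=14 ZF=0 PC=8
Step 9: PC=8 exec 'MOV B, -1'. After: A=9 B=-1 C=0 D=14 ZF=0 PC=9
Step 10: PC=9 exec 'MOV A, 0'. After: A=0 B=-1 C=0 D=14 ZF=0 PC=10
Step 11: PC=10 exec 'MUL B, 3'. After: A=0 B=-3 C=0 D=14 ZF=0 PC=11
Step 12: PC=11 exec 'MOV A, C'. After: A=0 B=-3 C=0 D=14 ZF=0 PC=12
Step 13: PC=12 exec 'SUB B, 8'. After: A=0 B=-11 C=0 D=14 ZF=0 PC=13
First time PC=13: A=0

0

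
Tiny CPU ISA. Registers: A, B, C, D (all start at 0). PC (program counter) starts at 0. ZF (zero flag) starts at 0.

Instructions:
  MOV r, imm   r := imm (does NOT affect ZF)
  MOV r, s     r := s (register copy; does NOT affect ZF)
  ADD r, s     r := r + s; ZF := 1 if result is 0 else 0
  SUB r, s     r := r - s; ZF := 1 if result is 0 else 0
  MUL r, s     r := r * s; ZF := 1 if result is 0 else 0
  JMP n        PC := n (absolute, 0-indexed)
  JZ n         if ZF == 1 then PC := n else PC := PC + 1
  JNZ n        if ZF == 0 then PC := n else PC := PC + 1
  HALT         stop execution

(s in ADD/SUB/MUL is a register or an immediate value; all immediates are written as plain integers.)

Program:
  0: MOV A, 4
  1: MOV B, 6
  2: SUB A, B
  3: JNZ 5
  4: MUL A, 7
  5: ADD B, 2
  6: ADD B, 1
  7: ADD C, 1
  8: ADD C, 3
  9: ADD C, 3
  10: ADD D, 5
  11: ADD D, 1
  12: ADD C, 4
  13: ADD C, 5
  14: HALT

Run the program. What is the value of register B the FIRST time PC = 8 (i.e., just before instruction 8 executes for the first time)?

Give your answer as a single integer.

Step 1: PC=0 exec 'MOV A, 4'. After: A=4 B=0 C=0 D=0 ZF=0 PC=1
Step 2: PC=1 exec 'MOV B, 6'. After: A=4 B=6 C=0 D=0 ZF=0 PC=2
Step 3: PC=2 exec 'SUB A, B'. After: A=-2 B=6 C=0 D=0 ZF=0 PC=3
Step 4: PC=3 exec 'JNZ 5'. After: A=-2 B=6 C=0 D=0 ZF=0 PC=5
Step 5: PC=5 exec 'ADD B, 2'. After: A=-2 B=8 C=0 D=0 ZF=0 PC=6
Step 6: PC=6 exec 'ADD B, 1'. After: A=-2 B=9 C=0 D=0 ZF=0 PC=7
Step 7: PC=7 exec 'ADD C, 1'. After: A=-2 B=9 C=1 D=0 ZF=0 PC=8
First time PC=8: B=9

9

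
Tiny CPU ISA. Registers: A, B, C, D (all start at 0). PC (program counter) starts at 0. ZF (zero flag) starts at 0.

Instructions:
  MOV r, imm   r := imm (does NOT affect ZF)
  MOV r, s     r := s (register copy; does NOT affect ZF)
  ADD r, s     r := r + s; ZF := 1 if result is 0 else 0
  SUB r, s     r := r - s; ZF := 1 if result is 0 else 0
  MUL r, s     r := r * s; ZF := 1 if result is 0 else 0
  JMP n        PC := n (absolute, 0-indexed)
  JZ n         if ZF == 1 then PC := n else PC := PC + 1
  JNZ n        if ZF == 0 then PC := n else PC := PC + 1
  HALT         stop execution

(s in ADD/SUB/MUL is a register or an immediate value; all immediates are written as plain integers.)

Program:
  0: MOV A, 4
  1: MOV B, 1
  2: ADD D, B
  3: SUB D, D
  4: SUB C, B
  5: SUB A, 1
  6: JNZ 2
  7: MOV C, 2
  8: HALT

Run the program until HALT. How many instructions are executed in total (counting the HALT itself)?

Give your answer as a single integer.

Answer: 24

Derivation:
Step 1: PC=0 exec 'MOV A, 4'. After: A=4 B=0 C=0 D=0 ZF=0 PC=1
Step 2: PC=1 exec 'MOV B, 1'. After: A=4 B=1 C=0 D=0 ZF=0 PC=2
Step 3: PC=2 exec 'ADD D, B'. After: A=4 B=1 C=0 D=1 ZF=0 PC=3
Step 4: PC=3 exec 'SUB D, D'. After: A=4 B=1 C=0 D=0 ZF=1 PC=4
Step 5: PC=4 exec 'SUB C, B'. After: A=4 B=1 C=-1 D=0 ZF=0 PC=5
Step 6: PC=5 exec 'SUB A, 1'. After: A=3 B=1 C=-1 D=0 ZF=0 PC=6
Step 7: PC=6 exec 'JNZ 2'. After: A=3 B=1 C=-1 D=0 ZF=0 PC=2
Step 8: PC=2 exec 'ADD D, B'. After: A=3 B=1 C=-1 D=1 ZF=0 PC=3
Step 9: PC=3 exec 'SUB D, D'. After: A=3 B=1 C=-1 D=0 ZF=1 PC=4
Step 10: PC=4 exec 'SUB C, B'. After: A=3 B=1 C=-2 D=0 ZF=0 PC=5
Step 11: PC=5 exec 'SUB A, 1'. After: A=2 B=1 C=-2 D=0 ZF=0 PC=6
Step 12: PC=6 exec 'JNZ 2'. After: A=2 B=1 C=-2 D=0 ZF=0 PC=2
Step 13: PC=2 exec 'ADD D, B'. After: A=2 B=1 C=-2 D=1 ZF=0 PC=3
Step 14: PC=3 exec 'SUB D, D'. After: A=2 B=1 C=-2 D=0 ZF=1 PC=4
Step 15: PC=4 exec 'SUB C, B'. After: A=2 B=1 C=-3 D=0 ZF=0 PC=5
Step 16: PC=5 exec 'SUB A, 1'. After: A=1 B=1 C=-3 D=0 ZF=0 PC=6
Step 17: PC=6 exec 'JNZ 2'. After: A=1 B=1 C=-3 D=0 ZF=0 PC=2
Step 18: PC=2 exec 'ADD D, B'. After: A=1 B=1 C=-3 D=1 ZF=0 PC=3
Step 19: PC=3 exec 'SUB D, D'. After: A=1 B=1 C=-3 D=0 ZF=1 PC=4
Step 20: PC=4 exec 'SUB C, B'. After: A=1 B=1 C=-4 D=0 ZF=0 PC=5
Step 21: PC=5 exec 'SUB A, 1'. After: A=0 B=1 C=-4 D=0 ZF=1 PC=6
Step 22: PC=6 exec 'JNZ 2'. After: A=0 B=1 C=-4 D=0 ZF=1 PC=7
Step 23: PC=7 exec 'MOV C, 2'. After: A=0 B=1 C=2 D=0 ZF=1 PC=8
Step 24: PC=8 exec 'HALT'. After: A=0 B=1 C=2 D=0 ZF=1 PC=8 HALTED
Total instructions executed: 24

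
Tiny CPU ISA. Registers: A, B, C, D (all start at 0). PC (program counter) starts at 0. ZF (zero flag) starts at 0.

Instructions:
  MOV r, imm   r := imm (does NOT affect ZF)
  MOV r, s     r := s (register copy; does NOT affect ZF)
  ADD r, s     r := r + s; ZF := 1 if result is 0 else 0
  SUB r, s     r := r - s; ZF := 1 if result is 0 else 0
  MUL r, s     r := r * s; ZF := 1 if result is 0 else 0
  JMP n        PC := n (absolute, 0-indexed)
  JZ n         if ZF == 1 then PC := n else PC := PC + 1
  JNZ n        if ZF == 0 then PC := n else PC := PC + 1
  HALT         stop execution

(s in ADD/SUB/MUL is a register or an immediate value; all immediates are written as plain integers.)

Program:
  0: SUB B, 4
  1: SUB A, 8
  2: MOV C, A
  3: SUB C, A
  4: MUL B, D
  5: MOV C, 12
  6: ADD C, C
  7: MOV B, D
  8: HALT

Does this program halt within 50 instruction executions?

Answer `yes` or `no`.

Step 1: PC=0 exec 'SUB B, 4'. After: A=0 B=-4 C=0 D=0 ZF=0 PC=1
Step 2: PC=1 exec 'SUB A, 8'. After: A=-8 B=-4 C=0 D=0 ZF=0 PC=2
Step 3: PC=2 exec 'MOV C, A'. After: A=-8 B=-4 C=-8 D=0 ZF=0 PC=3
Step 4: PC=3 exec 'SUB C, A'. After: A=-8 B=-4 C=0 D=0 ZF=1 PC=4
Step 5: PC=4 exec 'MUL B, D'. After: A=-8 B=0 C=0 D=0 ZF=1 PC=5
Step 6: PC=5 exec 'MOV C, 12'. After: A=-8 B=0 C=12 D=0 ZF=1 PC=6
Step 7: PC=6 exec 'ADD C, C'. After: A=-8 B=0 C=24 D=0 ZF=0 PC=7
Step 8: PC=7 exec 'MOV B, D'. After: A=-8 B=0 C=24 D=0 ZF=0 PC=8
Step 9: PC=8 exec 'HALT'. After: A=-8 B=0 C=24 D=0 ZF=0 PC=8 HALTED

Answer: yes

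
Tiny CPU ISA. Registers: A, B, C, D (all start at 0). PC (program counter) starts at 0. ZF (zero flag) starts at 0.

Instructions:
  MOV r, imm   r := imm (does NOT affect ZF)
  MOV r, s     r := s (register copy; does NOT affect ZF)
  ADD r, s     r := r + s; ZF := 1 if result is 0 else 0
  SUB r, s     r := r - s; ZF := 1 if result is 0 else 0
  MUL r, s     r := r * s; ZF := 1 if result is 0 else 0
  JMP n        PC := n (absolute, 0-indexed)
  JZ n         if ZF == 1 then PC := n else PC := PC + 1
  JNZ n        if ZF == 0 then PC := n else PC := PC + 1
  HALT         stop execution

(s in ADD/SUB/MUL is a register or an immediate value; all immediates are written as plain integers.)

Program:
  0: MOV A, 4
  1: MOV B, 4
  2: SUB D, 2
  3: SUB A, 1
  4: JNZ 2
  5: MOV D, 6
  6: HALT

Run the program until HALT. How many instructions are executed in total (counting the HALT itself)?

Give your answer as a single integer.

Answer: 16

Derivation:
Step 1: PC=0 exec 'MOV A, 4'. After: A=4 B=0 C=0 D=0 ZF=0 PC=1
Step 2: PC=1 exec 'MOV B, 4'. After: A=4 B=4 C=0 D=0 ZF=0 PC=2
Step 3: PC=2 exec 'SUB D, 2'. After: A=4 B=4 C=0 D=-2 ZF=0 PC=3
Step 4: PC=3 exec 'SUB A, 1'. After: A=3 B=4 C=0 D=-2 ZF=0 PC=4
Step 5: PC=4 exec 'JNZ 2'. After: A=3 B=4 C=0 D=-2 ZF=0 PC=2
Step 6: PC=2 exec 'SUB D, 2'. After: A=3 B=4 C=0 D=-4 ZF=0 PC=3
Step 7: PC=3 exec 'SUB A, 1'. After: A=2 B=4 C=0 D=-4 ZF=0 PC=4
Step 8: PC=4 exec 'JNZ 2'. After: A=2 B=4 C=0 D=-4 ZF=0 PC=2
Step 9: PC=2 exec 'SUB D, 2'. After: A=2 B=4 C=0 D=-6 ZF=0 PC=3
Step 10: PC=3 exec 'SUB A, 1'. After: A=1 B=4 C=0 D=-6 ZF=0 PC=4
Step 11: PC=4 exec 'JNZ 2'. After: A=1 B=4 C=0 D=-6 ZF=0 PC=2
Step 12: PC=2 exec 'SUB D, 2'. After: A=1 B=4 C=0 D=-8 ZF=0 PC=3
Step 13: PC=3 exec 'SUB A, 1'. After: A=0 B=4 C=0 D=-8 ZF=1 PC=4
Step 14: PC=4 exec 'JNZ 2'. After: A=0 B=4 C=0 D=-8 ZF=1 PC=5
Step 15: PC=5 exec 'MOV D, 6'. After: A=0 B=4 C=0 D=6 ZF=1 PC=6
Step 16: PC=6 exec 'HALT'. After: A=0 B=4 C=0 D=6 ZF=1 PC=6 HALTED
Total instructions executed: 16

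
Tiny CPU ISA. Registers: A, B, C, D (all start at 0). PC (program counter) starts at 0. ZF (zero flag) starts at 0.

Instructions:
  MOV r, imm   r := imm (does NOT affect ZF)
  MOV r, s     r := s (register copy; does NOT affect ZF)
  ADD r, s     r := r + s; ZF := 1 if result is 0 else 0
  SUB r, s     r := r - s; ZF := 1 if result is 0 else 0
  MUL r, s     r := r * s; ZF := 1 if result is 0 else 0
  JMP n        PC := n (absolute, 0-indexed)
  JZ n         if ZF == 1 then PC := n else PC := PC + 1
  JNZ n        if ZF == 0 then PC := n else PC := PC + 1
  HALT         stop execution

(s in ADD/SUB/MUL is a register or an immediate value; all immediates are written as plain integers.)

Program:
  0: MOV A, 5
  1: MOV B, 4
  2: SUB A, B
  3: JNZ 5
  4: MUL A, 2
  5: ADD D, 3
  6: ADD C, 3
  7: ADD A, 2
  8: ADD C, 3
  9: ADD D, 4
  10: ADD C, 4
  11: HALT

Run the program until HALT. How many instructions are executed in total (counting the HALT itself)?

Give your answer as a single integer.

Step 1: PC=0 exec 'MOV A, 5'. After: A=5 B=0 C=0 D=0 ZF=0 PC=1
Step 2: PC=1 exec 'MOV B, 4'. After: A=5 B=4 C=0 D=0 ZF=0 PC=2
Step 3: PC=2 exec 'SUB A, B'. After: A=1 B=4 C=0 D=0 ZF=0 PC=3
Step 4: PC=3 exec 'JNZ 5'. After: A=1 B=4 C=0 D=0 ZF=0 PC=5
Step 5: PC=5 exec 'ADD D, 3'. After: A=1 B=4 C=0 D=3 ZF=0 PC=6
Step 6: PC=6 exec 'ADD C, 3'. After: A=1 B=4 C=3 D=3 ZF=0 PC=7
Step 7: PC=7 exec 'ADD A, 2'. After: A=3 B=4 C=3 D=3 ZF=0 PC=8
Step 8: PC=8 exec 'ADD C, 3'. After: A=3 B=4 C=6 D=3 ZF=0 PC=9
Step 9: PC=9 exec 'ADD D, 4'. After: A=3 B=4 C=6 D=7 ZF=0 PC=10
Step 10: PC=10 exec 'ADD C, 4'. After: A=3 B=4 C=10 D=7 ZF=0 PC=11
Step 11: PC=11 exec 'HALT'. After: A=3 B=4 C=10 D=7 ZF=0 PC=11 HALTED
Total instructions executed: 11

Answer: 11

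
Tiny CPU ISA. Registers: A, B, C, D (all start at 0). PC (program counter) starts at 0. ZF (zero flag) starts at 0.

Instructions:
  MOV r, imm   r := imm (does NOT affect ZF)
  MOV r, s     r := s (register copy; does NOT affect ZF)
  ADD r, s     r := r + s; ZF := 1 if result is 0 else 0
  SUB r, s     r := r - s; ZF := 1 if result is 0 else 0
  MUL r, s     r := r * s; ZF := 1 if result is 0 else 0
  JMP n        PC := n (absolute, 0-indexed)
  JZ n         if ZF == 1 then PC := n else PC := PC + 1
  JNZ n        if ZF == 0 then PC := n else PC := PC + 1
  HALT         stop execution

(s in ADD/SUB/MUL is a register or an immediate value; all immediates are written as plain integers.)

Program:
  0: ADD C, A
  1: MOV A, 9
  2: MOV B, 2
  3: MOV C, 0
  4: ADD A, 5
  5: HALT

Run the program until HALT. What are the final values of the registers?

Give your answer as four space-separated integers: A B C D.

Step 1: PC=0 exec 'ADD C, A'. After: A=0 B=0 C=0 D=0 ZF=1 PC=1
Step 2: PC=1 exec 'MOV A, 9'. After: A=9 B=0 C=0 D=0 ZF=1 PC=2
Step 3: PC=2 exec 'MOV B, 2'. After: A=9 B=2 C=0 D=0 ZF=1 PC=3
Step 4: PC=3 exec 'MOV C, 0'. After: A=9 B=2 C=0 D=0 ZF=1 PC=4
Step 5: PC=4 exec 'ADD A, 5'. After: A=14 B=2 C=0 D=0 ZF=0 PC=5
Step 6: PC=5 exec 'HALT'. After: A=14 B=2 C=0 D=0 ZF=0 PC=5 HALTED

Answer: 14 2 0 0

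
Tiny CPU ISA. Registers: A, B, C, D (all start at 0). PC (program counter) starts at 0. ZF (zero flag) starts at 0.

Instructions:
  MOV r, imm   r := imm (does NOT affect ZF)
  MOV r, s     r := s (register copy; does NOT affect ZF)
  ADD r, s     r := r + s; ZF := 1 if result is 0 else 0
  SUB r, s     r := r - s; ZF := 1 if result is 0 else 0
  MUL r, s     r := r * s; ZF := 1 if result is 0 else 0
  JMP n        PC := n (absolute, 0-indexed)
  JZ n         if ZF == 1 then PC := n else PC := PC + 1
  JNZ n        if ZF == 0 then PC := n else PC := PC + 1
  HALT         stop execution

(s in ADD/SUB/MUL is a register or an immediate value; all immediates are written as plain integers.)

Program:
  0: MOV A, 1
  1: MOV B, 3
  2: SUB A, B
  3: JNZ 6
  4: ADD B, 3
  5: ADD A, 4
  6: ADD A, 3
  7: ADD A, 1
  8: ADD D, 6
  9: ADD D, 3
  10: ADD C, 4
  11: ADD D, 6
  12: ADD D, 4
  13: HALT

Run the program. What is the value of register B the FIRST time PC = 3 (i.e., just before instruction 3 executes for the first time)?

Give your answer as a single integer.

Step 1: PC=0 exec 'MOV A, 1'. After: A=1 B=0 C=0 D=0 ZF=0 PC=1
Step 2: PC=1 exec 'MOV B, 3'. After: A=1 B=3 C=0 D=0 ZF=0 PC=2
Step 3: PC=2 exec 'SUB A, B'. After: A=-2 B=3 C=0 D=0 ZF=0 PC=3
First time PC=3: B=3

3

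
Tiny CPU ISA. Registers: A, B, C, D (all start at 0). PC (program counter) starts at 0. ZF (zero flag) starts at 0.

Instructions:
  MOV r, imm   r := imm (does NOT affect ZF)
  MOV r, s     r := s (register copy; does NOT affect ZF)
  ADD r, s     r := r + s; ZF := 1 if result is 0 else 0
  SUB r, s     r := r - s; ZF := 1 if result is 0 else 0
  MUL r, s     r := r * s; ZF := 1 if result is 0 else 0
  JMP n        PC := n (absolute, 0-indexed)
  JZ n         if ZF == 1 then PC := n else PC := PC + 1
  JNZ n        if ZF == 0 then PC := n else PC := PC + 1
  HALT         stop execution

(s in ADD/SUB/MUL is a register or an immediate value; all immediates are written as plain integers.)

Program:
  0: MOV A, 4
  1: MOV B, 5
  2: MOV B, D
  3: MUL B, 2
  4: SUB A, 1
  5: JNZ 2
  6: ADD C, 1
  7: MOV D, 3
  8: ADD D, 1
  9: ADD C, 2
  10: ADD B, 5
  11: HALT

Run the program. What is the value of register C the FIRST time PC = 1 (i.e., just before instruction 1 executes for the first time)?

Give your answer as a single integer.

Step 1: PC=0 exec 'MOV A, 4'. After: A=4 B=0 C=0 D=0 ZF=0 PC=1
First time PC=1: C=0

0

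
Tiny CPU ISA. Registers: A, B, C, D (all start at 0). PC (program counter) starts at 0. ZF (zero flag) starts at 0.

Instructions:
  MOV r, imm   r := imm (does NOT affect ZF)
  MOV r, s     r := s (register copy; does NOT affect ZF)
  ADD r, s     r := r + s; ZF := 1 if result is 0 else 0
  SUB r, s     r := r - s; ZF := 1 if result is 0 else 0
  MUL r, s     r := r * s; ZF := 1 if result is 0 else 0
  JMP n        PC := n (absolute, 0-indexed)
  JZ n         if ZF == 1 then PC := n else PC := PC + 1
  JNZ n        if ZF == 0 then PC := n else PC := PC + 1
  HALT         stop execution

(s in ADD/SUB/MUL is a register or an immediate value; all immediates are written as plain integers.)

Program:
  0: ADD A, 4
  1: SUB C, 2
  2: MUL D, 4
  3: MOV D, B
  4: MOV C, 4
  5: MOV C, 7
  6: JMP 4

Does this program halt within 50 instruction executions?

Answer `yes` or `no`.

Step 1: PC=0 exec 'ADD A, 4'. After: A=4 B=0 C=0 D=0 ZF=0 PC=1
Step 2: PC=1 exec 'SUB C, 2'. After: A=4 B=0 C=-2 D=0 ZF=0 PC=2
Step 3: PC=2 exec 'MUL D, 4'. After: A=4 B=0 C=-2 D=0 ZF=1 PC=3
Step 4: PC=3 exec 'MOV D, B'. After: A=4 B=0 C=-2 D=0 ZF=1 PC=4
Step 5: PC=4 exec 'MOV C, 4'. After: A=4 B=0 C=4 D=0 ZF=1 PC=5
Step 6: PC=5 exec 'MOV C, 7'. After: A=4 B=0 C=7 D=0 ZF=1 PC=6
Step 7: PC=6 exec 'JMP 4'. After: A=4 B=0 C=7 D=0 ZF=1 PC=4
Step 8: PC=4 exec 'MOV C, 4'. After: A=4 B=0 C=4 D=0 ZF=1 PC=5
State after step 8 equals state after step 5: the program is in a cycle of length 3 and will never halt.

Answer: no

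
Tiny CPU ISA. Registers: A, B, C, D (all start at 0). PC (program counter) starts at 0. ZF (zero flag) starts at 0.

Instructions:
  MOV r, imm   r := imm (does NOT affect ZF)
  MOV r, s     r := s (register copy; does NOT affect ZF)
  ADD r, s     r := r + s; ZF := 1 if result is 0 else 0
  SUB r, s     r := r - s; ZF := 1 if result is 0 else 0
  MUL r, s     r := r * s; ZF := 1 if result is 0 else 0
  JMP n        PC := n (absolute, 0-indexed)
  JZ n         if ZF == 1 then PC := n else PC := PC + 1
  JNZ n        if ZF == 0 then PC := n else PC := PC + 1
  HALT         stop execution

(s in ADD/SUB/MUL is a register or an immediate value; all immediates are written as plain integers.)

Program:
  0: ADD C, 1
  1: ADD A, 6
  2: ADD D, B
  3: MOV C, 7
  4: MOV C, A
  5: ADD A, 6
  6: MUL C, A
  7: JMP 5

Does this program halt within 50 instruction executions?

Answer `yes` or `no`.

Step 1: PC=0 exec 'ADD C, 1'. After: A=0 B=0 C=1 D=0 ZF=0 PC=1
Step 2: PC=1 exec 'ADD A, 6'. After: A=6 B=0 C=1 D=0 ZF=0 PC=2
Step 3: PC=2 exec 'ADD D, B'. After: A=6 B=0 C=1 D=0 ZF=1 PC=3
Step 4: PC=3 exec 'MOV C, 7'. After: A=6 B=0 C=7 D=0 ZF=1 PC=4
Step 5: PC=4 exec 'MOV C, A'. After: A=6 B=0 C=6 D=0 ZF=1 PC=5
Step 6: PC=5 exec 'ADD A, 6'. After: A=12 B=0 C=6 D=0 ZF=0 PC=6
Step 7: PC=6 exec 'MUL C, A'. After: A=12 B=0 C=72 D=0 ZF=0 PC=7
Step 8: PC=7 exec 'JMP 5'. After: A=12 B=0 C=72 D=0 ZF=0 PC=5
Step 9: PC=5 exec 'ADD A, 6'. After: A=18 B=0 C=72 D=0 ZF=0 PC=6
Step 10: PC=6 exec 'MUL C, A'. After: A=18 B=0 C=1296 D=0 ZF=0 PC=7
Step 11: PC=7 exec 'JMP 5'. After: A=18 B=0 C=1296 D=0 ZF=0 PC=5
Step 12: PC=5 exec 'ADD A, 6'. After: A=24 B=0 C=1296 D=0 ZF=0 PC=6
Step 13: PC=6 exec 'MUL C, A'. After: A=24 B=0 C=31104 D=0 ZF=0 PC=7
Step 14: PC=7 exec 'JMP 5'. After: A=24 B=0 C=31104 D=0 ZF=0 PC=5
Step 15: PC=5 exec 'ADD A, 6'. After: A=30 B=0 C=31104 D=0 ZF=0 PC=6
After 50 steps: not halted. PC revisits the same instructions with no path to HALT; will never halt.

Answer: no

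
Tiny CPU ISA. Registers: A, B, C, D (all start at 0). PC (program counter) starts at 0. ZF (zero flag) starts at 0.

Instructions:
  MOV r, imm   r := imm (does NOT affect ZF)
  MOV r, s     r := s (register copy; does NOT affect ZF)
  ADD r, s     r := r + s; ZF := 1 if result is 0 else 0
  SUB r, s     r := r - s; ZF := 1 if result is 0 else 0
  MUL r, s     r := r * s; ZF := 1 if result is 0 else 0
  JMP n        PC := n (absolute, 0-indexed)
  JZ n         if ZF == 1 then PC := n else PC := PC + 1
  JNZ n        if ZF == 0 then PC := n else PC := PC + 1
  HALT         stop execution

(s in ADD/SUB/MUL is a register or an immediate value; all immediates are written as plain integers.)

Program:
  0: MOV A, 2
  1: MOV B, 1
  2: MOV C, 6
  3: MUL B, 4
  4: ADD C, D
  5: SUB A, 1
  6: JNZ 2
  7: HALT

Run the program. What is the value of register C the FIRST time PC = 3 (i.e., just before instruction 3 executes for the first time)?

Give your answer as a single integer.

Step 1: PC=0 exec 'MOV A, 2'. After: A=2 B=0 C=0 D=0 ZF=0 PC=1
Step 2: PC=1 exec 'MOV B, 1'. After: A=2 B=1 C=0 D=0 ZF=0 PC=2
Step 3: PC=2 exec 'MOV C, 6'. After: A=2 B=1 C=6 D=0 ZF=0 PC=3
First time PC=3: C=6

6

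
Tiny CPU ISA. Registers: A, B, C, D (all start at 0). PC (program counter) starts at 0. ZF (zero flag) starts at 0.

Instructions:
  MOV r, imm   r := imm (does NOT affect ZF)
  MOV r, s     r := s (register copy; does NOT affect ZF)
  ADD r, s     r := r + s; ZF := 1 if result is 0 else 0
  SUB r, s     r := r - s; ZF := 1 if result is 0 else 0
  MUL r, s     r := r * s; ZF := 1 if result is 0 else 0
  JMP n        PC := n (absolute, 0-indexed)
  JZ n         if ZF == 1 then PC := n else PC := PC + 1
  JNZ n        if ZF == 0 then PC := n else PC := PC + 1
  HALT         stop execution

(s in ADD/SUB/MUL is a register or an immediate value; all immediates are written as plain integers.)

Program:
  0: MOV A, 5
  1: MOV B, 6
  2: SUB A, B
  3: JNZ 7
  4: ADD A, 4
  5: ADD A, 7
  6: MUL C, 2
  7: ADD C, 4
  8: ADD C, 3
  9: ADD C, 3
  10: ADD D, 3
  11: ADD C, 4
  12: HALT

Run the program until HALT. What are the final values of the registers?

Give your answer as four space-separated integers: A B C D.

Answer: -1 6 14 3

Derivation:
Step 1: PC=0 exec 'MOV A, 5'. After: A=5 B=0 C=0 D=0 ZF=0 PC=1
Step 2: PC=1 exec 'MOV B, 6'. After: A=5 B=6 C=0 D=0 ZF=0 PC=2
Step 3: PC=2 exec 'SUB A, B'. After: A=-1 B=6 C=0 D=0 ZF=0 PC=3
Step 4: PC=3 exec 'JNZ 7'. After: A=-1 B=6 C=0 D=0 ZF=0 PC=7
Step 5: PC=7 exec 'ADD C, 4'. After: A=-1 B=6 C=4 D=0 ZF=0 PC=8
Step 6: PC=8 exec 'ADD C, 3'. After: A=-1 B=6 C=7 D=0 ZF=0 PC=9
Step 7: PC=9 exec 'ADD C, 3'. After: A=-1 B=6 C=10 D=0 ZF=0 PC=10
Step 8: PC=10 exec 'ADD D, 3'. After: A=-1 B=6 C=10 D=3 ZF=0 PC=11
Step 9: PC=11 exec 'ADD C, 4'. After: A=-1 B=6 C=14 D=3 ZF=0 PC=12
Step 10: PC=12 exec 'HALT'. After: A=-1 B=6 C=14 D=3 ZF=0 PC=12 HALTED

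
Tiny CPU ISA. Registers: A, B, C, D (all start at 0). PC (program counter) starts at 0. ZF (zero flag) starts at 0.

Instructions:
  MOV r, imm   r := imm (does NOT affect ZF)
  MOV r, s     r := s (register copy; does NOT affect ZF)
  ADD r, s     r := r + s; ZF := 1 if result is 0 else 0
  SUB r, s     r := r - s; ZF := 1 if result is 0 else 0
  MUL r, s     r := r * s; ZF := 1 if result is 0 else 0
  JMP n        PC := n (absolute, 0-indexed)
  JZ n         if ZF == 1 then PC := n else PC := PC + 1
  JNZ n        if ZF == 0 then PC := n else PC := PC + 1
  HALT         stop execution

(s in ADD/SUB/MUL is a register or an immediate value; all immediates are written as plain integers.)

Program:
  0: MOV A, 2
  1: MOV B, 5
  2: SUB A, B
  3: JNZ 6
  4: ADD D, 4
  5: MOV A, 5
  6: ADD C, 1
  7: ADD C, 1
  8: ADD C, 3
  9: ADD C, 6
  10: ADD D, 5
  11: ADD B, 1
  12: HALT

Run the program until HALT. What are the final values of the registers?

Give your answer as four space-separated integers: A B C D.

Step 1: PC=0 exec 'MOV A, 2'. After: A=2 B=0 C=0 D=0 ZF=0 PC=1
Step 2: PC=1 exec 'MOV B, 5'. After: A=2 B=5 C=0 D=0 ZF=0 PC=2
Step 3: PC=2 exec 'SUB A, B'. After: A=-3 B=5 C=0 D=0 ZF=0 PC=3
Step 4: PC=3 exec 'JNZ 6'. After: A=-3 B=5 C=0 D=0 ZF=0 PC=6
Step 5: PC=6 exec 'ADD C, 1'. After: A=-3 B=5 C=1 D=0 ZF=0 PC=7
Step 6: PC=7 exec 'ADD C, 1'. After: A=-3 B=5 C=2 D=0 ZF=0 PC=8
Step 7: PC=8 exec 'ADD C, 3'. After: A=-3 B=5 C=5 D=0 ZF=0 PC=9
Step 8: PC=9 exec 'ADD C, 6'. After: A=-3 B=5 C=11 D=0 ZF=0 PC=10
Step 9: PC=10 exec 'ADD D, 5'. After: A=-3 B=5 C=11 D=5 ZF=0 PC=11
Step 10: PC=11 exec 'ADD B, 1'. After: A=-3 B=6 C=11 D=5 ZF=0 PC=12
Step 11: PC=12 exec 'HALT'. After: A=-3 B=6 C=11 D=5 ZF=0 PC=12 HALTED

Answer: -3 6 11 5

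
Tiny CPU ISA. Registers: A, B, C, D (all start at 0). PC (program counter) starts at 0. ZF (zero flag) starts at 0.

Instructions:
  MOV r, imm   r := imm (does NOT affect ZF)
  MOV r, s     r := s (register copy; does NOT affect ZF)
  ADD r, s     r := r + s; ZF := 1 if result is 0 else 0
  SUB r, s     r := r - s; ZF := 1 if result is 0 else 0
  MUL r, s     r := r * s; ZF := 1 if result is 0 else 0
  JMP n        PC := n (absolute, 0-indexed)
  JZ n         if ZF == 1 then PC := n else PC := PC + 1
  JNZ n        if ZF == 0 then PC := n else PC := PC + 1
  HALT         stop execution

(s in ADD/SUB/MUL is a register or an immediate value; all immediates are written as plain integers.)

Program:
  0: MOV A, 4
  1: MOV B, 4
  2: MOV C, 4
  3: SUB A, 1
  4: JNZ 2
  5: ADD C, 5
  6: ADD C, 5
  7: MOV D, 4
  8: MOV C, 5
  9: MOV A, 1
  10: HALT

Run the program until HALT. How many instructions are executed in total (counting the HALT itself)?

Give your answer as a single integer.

Step 1: PC=0 exec 'MOV A, 4'. After: A=4 B=0 C=0 D=0 ZF=0 PC=1
Step 2: PC=1 exec 'MOV B, 4'. After: A=4 B=4 C=0 D=0 ZF=0 PC=2
Step 3: PC=2 exec 'MOV C, 4'. After: A=4 B=4 C=4 D=0 ZF=0 PC=3
Step 4: PC=3 exec 'SUB A, 1'. After: A=3 B=4 C=4 D=0 ZF=0 PC=4
Step 5: PC=4 exec 'JNZ 2'. After: A=3 B=4 C=4 D=0 ZF=0 PC=2
Step 6: PC=2 exec 'MOV C, 4'. After: A=3 B=4 C=4 D=0 ZF=0 PC=3
Step 7: PC=3 exec 'SUB A, 1'. After: A=2 B=4 C=4 D=0 ZF=0 PC=4
Step 8: PC=4 exec 'JNZ 2'. After: A=2 B=4 C=4 D=0 ZF=0 PC=2
Step 9: PC=2 exec 'MOV C, 4'. After: A=2 B=4 C=4 D=0 ZF=0 PC=3
Step 10: PC=3 exec 'SUB A, 1'. After: A=1 B=4 C=4 D=0 ZF=0 PC=4
Step 11: PC=4 exec 'JNZ 2'. After: A=1 B=4 C=4 D=0 ZF=0 PC=2
Step 12: PC=2 exec 'MOV C, 4'. After: A=1 B=4 C=4 D=0 ZF=0 PC=3
Step 13: PC=3 exec 'SUB A, 1'. After: A=0 B=4 C=4 D=0 ZF=1 PC=4
Step 14: PC=4 exec 'JNZ 2'. After: A=0 B=4 C=4 D=0 ZF=1 PC=5
Step 15: PC=5 exec 'ADD C, 5'. After: A=0 B=4 C=9 D=0 ZF=0 PC=6
Step 16: PC=6 exec 'ADD C, 5'. After: A=0 B=4 C=14 D=0 ZF=0 PC=7
Step 17: PC=7 exec 'MOV D, 4'. After: A=0 B=4 C=14 D=4 ZF=0 PC=8
Step 18: PC=8 exec 'MOV C, 5'. After: A=0 B=4 C=5 D=4 ZF=0 PC=9
Step 19: PC=9 exec 'MOV A, 1'. After: A=1 B=4 C=5 D=4 ZF=0 PC=10
Step 20: PC=10 exec 'HALT'. After: A=1 B=4 C=5 D=4 ZF=0 PC=10 HALTED
Total instructions executed: 20

Answer: 20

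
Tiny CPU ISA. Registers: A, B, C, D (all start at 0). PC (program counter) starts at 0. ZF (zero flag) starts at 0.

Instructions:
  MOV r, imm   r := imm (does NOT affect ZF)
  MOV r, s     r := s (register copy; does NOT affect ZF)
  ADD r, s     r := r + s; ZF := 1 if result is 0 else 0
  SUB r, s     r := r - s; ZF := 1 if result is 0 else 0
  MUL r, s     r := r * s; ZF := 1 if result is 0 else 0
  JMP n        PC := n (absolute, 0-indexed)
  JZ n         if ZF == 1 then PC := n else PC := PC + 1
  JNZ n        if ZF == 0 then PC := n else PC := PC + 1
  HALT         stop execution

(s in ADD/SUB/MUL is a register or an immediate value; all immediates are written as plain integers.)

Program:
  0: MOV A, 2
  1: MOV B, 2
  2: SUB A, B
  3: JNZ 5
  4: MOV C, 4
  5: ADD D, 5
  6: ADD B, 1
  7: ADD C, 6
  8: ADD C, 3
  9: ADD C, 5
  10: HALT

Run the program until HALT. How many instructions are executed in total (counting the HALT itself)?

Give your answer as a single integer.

Step 1: PC=0 exec 'MOV A, 2'. After: A=2 B=0 C=0 D=0 ZF=0 PC=1
Step 2: PC=1 exec 'MOV B, 2'. After: A=2 B=2 C=0 D=0 ZF=0 PC=2
Step 3: PC=2 exec 'SUB A, B'. After: A=0 B=2 C=0 D=0 ZF=1 PC=3
Step 4: PC=3 exec 'JNZ 5'. After: A=0 B=2 C=0 D=0 ZF=1 PC=4
Step 5: PC=4 exec 'MOV C, 4'. After: A=0 B=2 C=4 D=0 ZF=1 PC=5
Step 6: PC=5 exec 'ADD D, 5'. After: A=0 B=2 C=4 D=5 ZF=0 PC=6
Step 7: PC=6 exec 'ADD B, 1'. After: A=0 B=3 C=4 D=5 ZF=0 PC=7
Step 8: PC=7 exec 'ADD C, 6'. After: A=0 B=3 C=10 D=5 ZF=0 PC=8
Step 9: PC=8 exec 'ADD C, 3'. After: A=0 B=3 C=13 D=5 ZF=0 PC=9
Step 10: PC=9 exec 'ADD C, 5'. After: A=0 B=3 C=18 D=5 ZF=0 PC=10
Step 11: PC=10 exec 'HALT'. After: A=0 B=3 C=18 D=5 ZF=0 PC=10 HALTED
Total instructions executed: 11

Answer: 11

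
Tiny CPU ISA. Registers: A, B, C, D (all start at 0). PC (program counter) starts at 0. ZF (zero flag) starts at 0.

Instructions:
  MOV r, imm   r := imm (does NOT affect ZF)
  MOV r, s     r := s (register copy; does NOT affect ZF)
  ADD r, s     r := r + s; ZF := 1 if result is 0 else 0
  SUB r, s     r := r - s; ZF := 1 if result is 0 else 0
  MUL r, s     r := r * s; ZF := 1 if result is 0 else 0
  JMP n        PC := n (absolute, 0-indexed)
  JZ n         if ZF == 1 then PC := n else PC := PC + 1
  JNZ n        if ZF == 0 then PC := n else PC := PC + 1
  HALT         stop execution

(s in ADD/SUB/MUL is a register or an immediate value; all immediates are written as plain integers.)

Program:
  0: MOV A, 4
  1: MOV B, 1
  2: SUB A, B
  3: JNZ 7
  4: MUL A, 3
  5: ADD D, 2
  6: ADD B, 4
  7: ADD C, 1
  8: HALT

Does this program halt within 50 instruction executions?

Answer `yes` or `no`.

Answer: yes

Derivation:
Step 1: PC=0 exec 'MOV A, 4'. After: A=4 B=0 C=0 D=0 ZF=0 PC=1
Step 2: PC=1 exec 'MOV B, 1'. After: A=4 B=1 C=0 D=0 ZF=0 PC=2
Step 3: PC=2 exec 'SUB A, B'. After: A=3 B=1 C=0 D=0 ZF=0 PC=3
Step 4: PC=3 exec 'JNZ 7'. After: A=3 B=1 C=0 D=0 ZF=0 PC=7
Step 5: PC=7 exec 'ADD C, 1'. After: A=3 B=1 C=1 D=0 ZF=0 PC=8
Step 6: PC=8 exec 'HALT'. After: A=3 B=1 C=1 D=0 ZF=0 PC=8 HALTED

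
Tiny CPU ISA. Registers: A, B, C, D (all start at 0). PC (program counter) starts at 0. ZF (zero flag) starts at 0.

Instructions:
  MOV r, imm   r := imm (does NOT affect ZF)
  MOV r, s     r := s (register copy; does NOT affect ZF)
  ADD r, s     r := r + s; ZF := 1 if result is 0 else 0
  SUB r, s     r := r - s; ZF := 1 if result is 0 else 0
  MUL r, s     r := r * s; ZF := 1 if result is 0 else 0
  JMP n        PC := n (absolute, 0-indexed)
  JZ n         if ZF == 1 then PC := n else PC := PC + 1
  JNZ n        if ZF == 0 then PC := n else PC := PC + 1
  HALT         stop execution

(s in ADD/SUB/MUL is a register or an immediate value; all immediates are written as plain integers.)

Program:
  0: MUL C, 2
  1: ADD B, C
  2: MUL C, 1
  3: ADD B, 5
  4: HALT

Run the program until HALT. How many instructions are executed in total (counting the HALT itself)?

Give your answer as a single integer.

Answer: 5

Derivation:
Step 1: PC=0 exec 'MUL C, 2'. After: A=0 B=0 C=0 D=0 ZF=1 PC=1
Step 2: PC=1 exec 'ADD B, C'. After: A=0 B=0 C=0 D=0 ZF=1 PC=2
Step 3: PC=2 exec 'MUL C, 1'. After: A=0 B=0 C=0 D=0 ZF=1 PC=3
Step 4: PC=3 exec 'ADD B, 5'. After: A=0 B=5 C=0 D=0 ZF=0 PC=4
Step 5: PC=4 exec 'HALT'. After: A=0 B=5 C=0 D=0 ZF=0 PC=4 HALTED
Total instructions executed: 5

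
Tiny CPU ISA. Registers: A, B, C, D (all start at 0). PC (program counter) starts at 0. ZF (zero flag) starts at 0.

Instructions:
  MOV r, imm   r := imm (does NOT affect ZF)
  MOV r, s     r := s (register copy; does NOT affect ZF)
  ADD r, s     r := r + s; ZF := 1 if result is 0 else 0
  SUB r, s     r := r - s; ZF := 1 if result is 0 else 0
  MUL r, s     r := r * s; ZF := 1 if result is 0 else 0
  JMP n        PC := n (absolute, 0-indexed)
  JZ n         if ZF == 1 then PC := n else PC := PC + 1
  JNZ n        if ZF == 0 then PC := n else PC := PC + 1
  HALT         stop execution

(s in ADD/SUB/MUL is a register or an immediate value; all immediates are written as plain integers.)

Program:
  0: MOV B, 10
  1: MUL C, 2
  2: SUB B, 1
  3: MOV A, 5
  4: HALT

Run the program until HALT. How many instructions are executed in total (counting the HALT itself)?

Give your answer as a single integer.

Answer: 5

Derivation:
Step 1: PC=0 exec 'MOV B, 10'. After: A=0 B=10 C=0 D=0 ZF=0 PC=1
Step 2: PC=1 exec 'MUL C, 2'. After: A=0 B=10 C=0 D=0 ZF=1 PC=2
Step 3: PC=2 exec 'SUB B, 1'. After: A=0 B=9 C=0 D=0 ZF=0 PC=3
Step 4: PC=3 exec 'MOV A, 5'. After: A=5 B=9 C=0 D=0 ZF=0 PC=4
Step 5: PC=4 exec 'HALT'. After: A=5 B=9 C=0 D=0 ZF=0 PC=4 HALTED
Total instructions executed: 5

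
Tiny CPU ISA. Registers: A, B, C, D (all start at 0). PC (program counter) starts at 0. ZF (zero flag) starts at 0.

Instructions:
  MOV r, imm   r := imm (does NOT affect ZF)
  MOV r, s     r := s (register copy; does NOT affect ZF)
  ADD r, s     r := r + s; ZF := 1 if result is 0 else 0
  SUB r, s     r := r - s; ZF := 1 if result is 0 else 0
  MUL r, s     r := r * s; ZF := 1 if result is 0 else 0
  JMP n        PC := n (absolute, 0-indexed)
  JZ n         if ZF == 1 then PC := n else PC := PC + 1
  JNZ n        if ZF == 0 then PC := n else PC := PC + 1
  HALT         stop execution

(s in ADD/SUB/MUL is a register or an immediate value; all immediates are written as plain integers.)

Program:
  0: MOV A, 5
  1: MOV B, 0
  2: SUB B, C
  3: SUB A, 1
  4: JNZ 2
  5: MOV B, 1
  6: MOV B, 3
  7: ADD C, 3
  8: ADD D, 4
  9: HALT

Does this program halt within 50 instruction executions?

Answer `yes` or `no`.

Step 1: PC=0 exec 'MOV A, 5'. After: A=5 B=0 C=0 D=0 ZF=0 PC=1
Step 2: PC=1 exec 'MOV B, 0'. After: A=5 B=0 C=0 D=0 ZF=0 PC=2
Step 3: PC=2 exec 'SUB B, C'. After: A=5 B=0 C=0 D=0 ZF=1 PC=3
Step 4: PC=3 exec 'SUB A, 1'. After: A=4 B=0 C=0 D=0 ZF=0 PC=4
Step 5: PC=4 exec 'JNZ 2'. After: A=4 B=0 C=0 D=0 ZF=0 PC=2
Step 6: PC=2 exec 'SUB B, C'. After: A=4 B=0 C=0 D=0 ZF=1 PC=3
Step 7: PC=3 exec 'SUB A, 1'. After: A=3 B=0 C=0 D=0 ZF=0 PC=4
Step 8: PC=4 exec 'JNZ 2'. After: A=3 B=0 C=0 D=0 ZF=0 PC=2
Step 9: PC=2 exec 'SUB B, C'. After: A=3 B=0 C=0 D=0 ZF=1 PC=3
Step 10: PC=3 exec 'SUB A, 1'. After: A=2 B=0 C=0 D=0 ZF=0 PC=4
Step 11: PC=4 exec 'JNZ 2'. After: A=2 B=0 C=0 D=0 ZF=0 PC=2
Step 12: PC=2 exec 'SUB B, C'. After: A=2 B=0 C=0 D=0 ZF=1 PC=3
Step 13: PC=3 exec 'SUB A, 1'. After: A=1 B=0 C=0 D=0 ZF=0 PC=4
Step 14: PC=4 exec 'JNZ 2'. After: A=1 B=0 C=0 D=0 ZF=0 PC=2
Step 15: PC=2 exec 'SUB B, C'. After: A=1 B=0 C=0 D=0 ZF=1 PC=3
Step 16: PC=3 exec 'SUB A, 1'. After: A=0 B=0 C=0 D=0 ZF=1 PC=4
Step 17: PC=4 exec 'JNZ 2'. After: A=0 B=0 C=0 D=0 ZF=1 PC=5
Step 18: PC=5 exec 'MOV B, 1'. After: A=0 B=1 C=0 D=0 ZF=1 PC=6
Step 19: PC=6 exec 'MOV B, 3'. After: A=0 B=3 C=0 D=0 ZF=1 PC=7
Step 20: PC=7 exec 'ADD C, 3'. After: A=0 B=3 C=3 D=0 ZF=0 PC=8
Step 21: PC=8 exec 'ADD D, 4'. After: A=0 B=3 C=3 D=4 ZF=0 PC=9
Step 22: PC=9 exec 'HALT'. After: A=0 B=3 C=3 D=4 ZF=0 PC=9 HALTED

Answer: yes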